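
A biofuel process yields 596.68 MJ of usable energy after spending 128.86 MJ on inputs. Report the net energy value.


NEV = E_out - E_in
= 596.68 - 128.86
= 467.8200 MJ

467.8200 MJ


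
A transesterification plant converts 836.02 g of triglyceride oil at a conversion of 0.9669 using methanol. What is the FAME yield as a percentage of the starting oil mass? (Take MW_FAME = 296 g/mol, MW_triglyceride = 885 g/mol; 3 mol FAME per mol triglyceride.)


m_FAME = oil * conv * (3 * 296 / 885) = oil * conv * (888/885)
= 836.02 * 0.9669 * 888 / 885
= 811.0879 g
Y = m_FAME / oil * 100 = conv * (888/885) * 100
= 0.9669 * 888 / 885 * 100
= 97.02%

97.02%


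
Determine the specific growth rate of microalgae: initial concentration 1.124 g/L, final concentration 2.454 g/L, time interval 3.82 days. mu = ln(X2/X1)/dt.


mu = ln(X2/X1) / dt
= ln(2.454/1.124) / 3.82
= 0.2044 per day

0.2044 per day


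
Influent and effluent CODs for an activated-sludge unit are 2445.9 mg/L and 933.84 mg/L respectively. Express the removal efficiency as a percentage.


eta = (COD_in - COD_out) / COD_in * 100
= (2445.9 - 933.84) / 2445.9 * 100
= 61.8202%

61.8202%


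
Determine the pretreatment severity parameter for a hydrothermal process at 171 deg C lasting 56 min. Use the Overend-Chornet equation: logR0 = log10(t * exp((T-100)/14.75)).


logR0 = log10(t * exp((T - 100) / 14.75))
= log10(56 * exp((171 - 100) / 14.75))
= 3.8387

3.8387


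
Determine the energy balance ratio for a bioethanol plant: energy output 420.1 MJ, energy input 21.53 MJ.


EROI = E_out / E_in
= 420.1 / 21.53
= 19.5123

19.5123


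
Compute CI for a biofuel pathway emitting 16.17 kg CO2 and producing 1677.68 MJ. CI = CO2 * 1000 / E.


CI = CO2 * 1000 / E
= 16.17 * 1000 / 1677.68
= 9.6383 g CO2/MJ

9.6383 g CO2/MJ


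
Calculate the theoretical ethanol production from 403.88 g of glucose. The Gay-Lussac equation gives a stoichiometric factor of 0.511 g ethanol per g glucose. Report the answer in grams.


Theoretical ethanol yield: m_EtOH = 0.511 * m_glucose
m_EtOH = 0.511 * 403.88 = 206.3827 g

206.3827 g


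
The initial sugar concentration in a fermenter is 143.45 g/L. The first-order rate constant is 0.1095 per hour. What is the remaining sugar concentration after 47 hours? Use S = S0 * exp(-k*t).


S = S0 * exp(-k * t)
S = 143.45 * exp(-0.1095 * 47)
S = 0.8348 g/L

0.8348 g/L


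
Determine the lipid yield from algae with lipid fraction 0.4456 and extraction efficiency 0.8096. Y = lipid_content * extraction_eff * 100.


Y = lipid_content * extraction_eff * 100
= 0.4456 * 0.8096 * 100
= 36.0758%

36.0758%


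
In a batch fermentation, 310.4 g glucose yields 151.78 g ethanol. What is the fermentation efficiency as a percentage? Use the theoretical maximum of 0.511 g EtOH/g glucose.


Fermentation efficiency = (actual / (0.511 * glucose)) * 100
= (151.78 / (0.511 * 310.4)) * 100
= 95.6912%

95.6912%


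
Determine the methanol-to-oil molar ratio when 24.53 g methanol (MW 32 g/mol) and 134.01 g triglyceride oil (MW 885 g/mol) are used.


Molar ratio = n_MeOH / n_oil = (MeOH/32) / (oil/885) = (MeOH * 885) / (32 * oil)
= (24.53 * 885) / (32 * 134.01)
= 5.0624

5.0624


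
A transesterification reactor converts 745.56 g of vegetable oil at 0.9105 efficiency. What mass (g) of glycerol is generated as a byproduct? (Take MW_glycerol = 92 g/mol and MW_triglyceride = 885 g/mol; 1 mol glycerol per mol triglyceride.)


glycerol = oil * conv * (92/885)
= 745.56 * 0.9105 * 92 / 885
= 70.5679 g

70.5679 g


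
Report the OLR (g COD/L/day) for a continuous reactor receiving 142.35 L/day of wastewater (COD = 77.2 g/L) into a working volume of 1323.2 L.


OLR = Q * S / V
= 142.35 * 77.2 / 1323.2
= 8.3052 g/L/day

8.3052 g/L/day


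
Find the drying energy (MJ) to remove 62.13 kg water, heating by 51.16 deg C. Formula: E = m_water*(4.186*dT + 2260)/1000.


E = m_water * (4.186 * dT + 2260) / 1000
= 62.13 * (4.186 * 51.16 + 2260) / 1000
= 153.7193 MJ

153.7193 MJ


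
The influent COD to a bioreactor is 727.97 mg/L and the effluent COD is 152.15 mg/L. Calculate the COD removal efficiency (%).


eta = (COD_in - COD_out) / COD_in * 100
= (727.97 - 152.15) / 727.97 * 100
= 79.0994%

79.0994%


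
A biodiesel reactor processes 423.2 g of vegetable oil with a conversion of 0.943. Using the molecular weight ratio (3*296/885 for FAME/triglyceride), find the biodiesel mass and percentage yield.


m_FAME = oil * conv * (3 * 296 / 885) = oil * conv * (888/885)
= 423.2 * 0.943 * 888 / 885
= 400.4304 g
Y = m_FAME / oil * 100 = conv * (888/885) * 100
= 0.943 * 888 / 885 * 100
= 94.62%

400.4304 g FAME; Y = 94.62%


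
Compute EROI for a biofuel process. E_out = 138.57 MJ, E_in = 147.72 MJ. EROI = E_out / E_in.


EROI = E_out / E_in
= 138.57 / 147.72
= 0.9381

0.9381


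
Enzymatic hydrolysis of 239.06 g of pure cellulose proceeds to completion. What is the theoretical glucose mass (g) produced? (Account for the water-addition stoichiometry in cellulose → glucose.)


glucose = cellulose * 180/162
= 239.06 * 180/162
= 265.6222 g

265.6222 g


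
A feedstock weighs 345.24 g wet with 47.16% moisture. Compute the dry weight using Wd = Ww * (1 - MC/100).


Wd = Ww * (1 - MC/100)
= 345.24 * (1 - 47.16/100)
= 182.4248 g

182.4248 g


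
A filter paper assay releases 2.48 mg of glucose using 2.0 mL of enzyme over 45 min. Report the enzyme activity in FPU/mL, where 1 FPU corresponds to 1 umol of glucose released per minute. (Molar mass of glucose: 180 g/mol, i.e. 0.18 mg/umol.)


Activity = glucose_mg / (0.18 mg/umol * V_mL * t_min)
= 2.48 / (0.18 * 2.0 * 45)
= 0.1531 FPU/mL

0.1531 FPU/mL


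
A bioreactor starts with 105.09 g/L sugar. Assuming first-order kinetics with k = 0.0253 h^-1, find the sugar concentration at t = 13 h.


S = S0 * exp(-k * t)
S = 105.09 * exp(-0.0253 * 13)
S = 75.6348 g/L

75.6348 g/L


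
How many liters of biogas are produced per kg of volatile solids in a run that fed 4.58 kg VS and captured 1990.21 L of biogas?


Y = V / VS
= 1990.21 / 4.58
= 434.5437 L/kg VS

434.5437 L/kg VS


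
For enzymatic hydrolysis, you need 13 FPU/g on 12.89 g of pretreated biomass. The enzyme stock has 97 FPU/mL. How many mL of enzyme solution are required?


V = dosage * m_sub / activity
V = 13 * 12.89 / 97
V = 1.7275 mL

1.7275 mL


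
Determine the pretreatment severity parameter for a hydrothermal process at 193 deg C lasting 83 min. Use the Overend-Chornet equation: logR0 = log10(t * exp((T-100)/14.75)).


logR0 = log10(t * exp((T - 100) / 14.75))
= log10(83 * exp((193 - 100) / 14.75))
= 4.6573

4.6573


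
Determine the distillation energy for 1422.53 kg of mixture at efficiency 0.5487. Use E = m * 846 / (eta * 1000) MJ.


E = m * 846 / (eta * 1000)
= 1422.53 * 846 / (0.5487 * 1000)
= 2193.2939 MJ

2193.2939 MJ


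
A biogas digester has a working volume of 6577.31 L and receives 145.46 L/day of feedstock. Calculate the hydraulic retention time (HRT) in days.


HRT = V / Q
= 6577.31 / 145.46
= 45.2173 days

45.2173 days


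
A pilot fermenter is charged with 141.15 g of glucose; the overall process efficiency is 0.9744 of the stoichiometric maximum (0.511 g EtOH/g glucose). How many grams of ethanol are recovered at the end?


Actual ethanol: m = 0.511 * 141.15 * 0.9744
m = 70.2812 g

70.2812 g


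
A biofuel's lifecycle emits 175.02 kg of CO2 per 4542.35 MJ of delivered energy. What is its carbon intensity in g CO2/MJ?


CI = CO2 * 1000 / E
= 175.02 * 1000 / 4542.35
= 38.5307 g CO2/MJ

38.5307 g CO2/MJ


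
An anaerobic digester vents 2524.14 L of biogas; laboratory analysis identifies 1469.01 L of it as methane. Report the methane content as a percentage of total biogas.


CH4% = V_CH4 / V_total * 100
= 1469.01 / 2524.14 * 100
= 58.1984%

58.1984%


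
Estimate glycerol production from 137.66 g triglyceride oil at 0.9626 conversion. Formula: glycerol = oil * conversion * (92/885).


glycerol = oil * conv * (92/885)
= 137.66 * 0.9626 * 92 / 885
= 13.7752 g

13.7752 g


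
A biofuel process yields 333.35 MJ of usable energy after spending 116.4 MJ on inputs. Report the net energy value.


NEV = E_out - E_in
= 333.35 - 116.4
= 216.9500 MJ

216.9500 MJ


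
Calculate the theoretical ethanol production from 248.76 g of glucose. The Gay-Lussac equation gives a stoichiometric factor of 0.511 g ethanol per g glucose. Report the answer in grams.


Theoretical ethanol yield: m_EtOH = 0.511 * m_glucose
m_EtOH = 0.511 * 248.76 = 127.1164 g

127.1164 g


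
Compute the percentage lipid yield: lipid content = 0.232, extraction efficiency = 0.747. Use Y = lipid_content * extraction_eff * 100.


Y = lipid_content * extraction_eff * 100
= 0.232 * 0.747 * 100
= 17.3304%

17.3304%


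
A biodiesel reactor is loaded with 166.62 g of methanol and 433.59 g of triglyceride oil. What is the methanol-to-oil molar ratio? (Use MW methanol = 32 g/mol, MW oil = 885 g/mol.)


Molar ratio = n_MeOH / n_oil = (MeOH/32) / (oil/885) = (MeOH * 885) / (32 * oil)
= (166.62 * 885) / (32 * 433.59)
= 10.6277

10.6277


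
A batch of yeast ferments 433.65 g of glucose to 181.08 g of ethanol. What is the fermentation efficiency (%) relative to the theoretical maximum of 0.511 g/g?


Fermentation efficiency = (actual / (0.511 * glucose)) * 100
= (181.08 / (0.511 * 433.65)) * 100
= 81.7166%

81.7166%


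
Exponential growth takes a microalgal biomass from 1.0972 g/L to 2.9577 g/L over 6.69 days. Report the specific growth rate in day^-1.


mu = ln(X2/X1) / dt
= ln(2.9577/1.0972) / 6.69
= 0.1482 per day

0.1482 per day


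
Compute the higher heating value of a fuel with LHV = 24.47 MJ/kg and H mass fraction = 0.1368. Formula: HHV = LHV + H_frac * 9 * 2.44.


HHV = LHV + H_frac * 9 * 2.44
= 24.47 + 0.1368 * 9 * 2.44
= 27.4741 MJ/kg

27.4741 MJ/kg


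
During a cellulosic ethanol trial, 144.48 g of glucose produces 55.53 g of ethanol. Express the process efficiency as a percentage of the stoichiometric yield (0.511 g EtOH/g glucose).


Fermentation efficiency = (actual / (0.511 * glucose)) * 100
= (55.53 / (0.511 * 144.48)) * 100
= 75.2141%

75.2141%


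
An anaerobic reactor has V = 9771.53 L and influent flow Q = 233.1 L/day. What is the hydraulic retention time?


HRT = V / Q
= 9771.53 / 233.1
= 41.9199 days

41.9199 days


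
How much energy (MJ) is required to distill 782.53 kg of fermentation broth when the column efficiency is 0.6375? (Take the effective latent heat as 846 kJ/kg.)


E = m * 846 / (eta * 1000)
= 782.53 * 846 / (0.6375 * 1000)
= 1038.4633 MJ

1038.4633 MJ


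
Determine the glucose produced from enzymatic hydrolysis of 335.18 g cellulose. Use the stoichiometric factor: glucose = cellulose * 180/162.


glucose = cellulose * 180/162
= 335.18 * 180/162
= 372.4222 g

372.4222 g


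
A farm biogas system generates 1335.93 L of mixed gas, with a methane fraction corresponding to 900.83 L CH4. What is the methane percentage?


CH4% = V_CH4 / V_total * 100
= 900.83 / 1335.93 * 100
= 67.4309%

67.4309%


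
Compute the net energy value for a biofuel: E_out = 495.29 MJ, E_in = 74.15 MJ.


NEV = E_out - E_in
= 495.29 - 74.15
= 421.1400 MJ

421.1400 MJ


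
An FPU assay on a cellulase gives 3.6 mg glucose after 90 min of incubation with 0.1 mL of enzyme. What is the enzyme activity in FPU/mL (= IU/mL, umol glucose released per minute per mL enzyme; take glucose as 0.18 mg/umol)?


Activity = glucose_mg / (0.18 mg/umol * V_mL * t_min)
= 3.6 / (0.18 * 0.1 * 90)
= 2.2222 FPU/mL

2.2222 FPU/mL


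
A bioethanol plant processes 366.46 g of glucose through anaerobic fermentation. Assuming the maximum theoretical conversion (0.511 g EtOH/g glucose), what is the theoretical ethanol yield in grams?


Theoretical ethanol yield: m_EtOH = 0.511 * m_glucose
m_EtOH = 0.511 * 366.46 = 187.2611 g

187.2611 g


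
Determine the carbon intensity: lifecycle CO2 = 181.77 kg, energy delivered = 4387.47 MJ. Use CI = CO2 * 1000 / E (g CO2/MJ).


CI = CO2 * 1000 / E
= 181.77 * 1000 / 4387.47
= 41.4293 g CO2/MJ

41.4293 g CO2/MJ


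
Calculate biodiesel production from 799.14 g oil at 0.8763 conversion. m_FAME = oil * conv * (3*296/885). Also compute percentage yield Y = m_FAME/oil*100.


m_FAME = oil * conv * (3 * 296 / 885) = oil * conv * (888/885)
= 799.14 * 0.8763 * 888 / 885
= 702.6602 g
Y = m_FAME / oil * 100 = conv * (888/885) * 100
= 0.8763 * 888 / 885 * 100
= 87.93%

702.6602 g FAME; Y = 87.93%


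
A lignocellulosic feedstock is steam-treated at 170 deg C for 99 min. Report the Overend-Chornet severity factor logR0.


logR0 = log10(t * exp((T - 100) / 14.75))
= log10(99 * exp((170 - 100) / 14.75))
= 4.0567

4.0567


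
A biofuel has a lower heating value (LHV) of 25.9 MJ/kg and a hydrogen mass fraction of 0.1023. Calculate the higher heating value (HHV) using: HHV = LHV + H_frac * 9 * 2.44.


HHV = LHV + H_frac * 9 * 2.44
= 25.9 + 0.1023 * 9 * 2.44
= 28.1465 MJ/kg

28.1465 MJ/kg


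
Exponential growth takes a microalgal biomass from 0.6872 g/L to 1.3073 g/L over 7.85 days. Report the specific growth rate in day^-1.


mu = ln(X2/X1) / dt
= ln(1.3073/0.6872) / 7.85
= 0.0819 per day

0.0819 per day


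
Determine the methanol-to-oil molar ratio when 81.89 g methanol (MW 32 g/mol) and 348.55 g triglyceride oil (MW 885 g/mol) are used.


Molar ratio = n_MeOH / n_oil = (MeOH/32) / (oil/885) = (MeOH * 885) / (32 * oil)
= (81.89 * 885) / (32 * 348.55)
= 6.4977

6.4977


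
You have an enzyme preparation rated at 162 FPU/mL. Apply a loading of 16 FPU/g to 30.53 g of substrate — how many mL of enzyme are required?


V = dosage * m_sub / activity
V = 16 * 30.53 / 162
V = 3.0153 mL

3.0153 mL


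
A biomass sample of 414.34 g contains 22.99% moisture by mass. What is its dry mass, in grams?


Wd = Ww * (1 - MC/100)
= 414.34 * (1 - 22.99/100)
= 319.0832 g

319.0832 g


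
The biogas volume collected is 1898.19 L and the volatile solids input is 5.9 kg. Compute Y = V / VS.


Y = V / VS
= 1898.19 / 5.9
= 321.7271 L/kg VS

321.7271 L/kg VS


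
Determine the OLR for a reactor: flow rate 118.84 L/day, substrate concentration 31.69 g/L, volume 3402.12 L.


OLR = Q * S / V
= 118.84 * 31.69 / 3402.12
= 1.1070 g/L/day

1.1070 g/L/day


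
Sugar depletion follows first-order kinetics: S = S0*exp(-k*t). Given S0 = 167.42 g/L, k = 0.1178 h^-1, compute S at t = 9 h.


S = S0 * exp(-k * t)
S = 167.42 * exp(-0.1178 * 9)
S = 57.9920 g/L

57.9920 g/L


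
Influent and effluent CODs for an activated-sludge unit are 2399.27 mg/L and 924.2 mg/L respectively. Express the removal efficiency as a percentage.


eta = (COD_in - COD_out) / COD_in * 100
= (2399.27 - 924.2) / 2399.27 * 100
= 61.4800%

61.4800%


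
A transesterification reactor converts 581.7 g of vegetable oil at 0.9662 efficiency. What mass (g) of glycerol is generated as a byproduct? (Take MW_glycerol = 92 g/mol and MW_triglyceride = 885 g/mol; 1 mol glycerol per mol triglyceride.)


glycerol = oil * conv * (92/885)
= 581.7 * 0.9662 * 92 / 885
= 58.4266 g

58.4266 g


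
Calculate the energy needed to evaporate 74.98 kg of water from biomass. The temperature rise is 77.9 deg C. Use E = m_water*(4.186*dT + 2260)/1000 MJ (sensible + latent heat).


E = m_water * (4.186 * dT + 2260) / 1000
= 74.98 * (4.186 * 77.9 + 2260) / 1000
= 193.9050 MJ

193.9050 MJ


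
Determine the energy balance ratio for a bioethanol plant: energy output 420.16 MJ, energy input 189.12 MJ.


EROI = E_out / E_in
= 420.16 / 189.12
= 2.2217

2.2217


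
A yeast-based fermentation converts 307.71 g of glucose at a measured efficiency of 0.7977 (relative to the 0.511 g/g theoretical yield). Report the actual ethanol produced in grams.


Actual ethanol: m = 0.511 * 307.71 * 0.7977
m = 125.4302 g

125.4302 g


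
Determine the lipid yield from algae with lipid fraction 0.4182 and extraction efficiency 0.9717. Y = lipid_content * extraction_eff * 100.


Y = lipid_content * extraction_eff * 100
= 0.4182 * 0.9717 * 100
= 40.6365%

40.6365%


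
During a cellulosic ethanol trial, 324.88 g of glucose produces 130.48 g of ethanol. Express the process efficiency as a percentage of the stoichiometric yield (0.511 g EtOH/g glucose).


Fermentation efficiency = (actual / (0.511 * glucose)) * 100
= (130.48 / (0.511 * 324.88)) * 100
= 78.5959%

78.5959%


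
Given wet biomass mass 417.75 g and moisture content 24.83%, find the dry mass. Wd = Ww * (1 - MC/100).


Wd = Ww * (1 - MC/100)
= 417.75 * (1 - 24.83/100)
= 314.0227 g

314.0227 g


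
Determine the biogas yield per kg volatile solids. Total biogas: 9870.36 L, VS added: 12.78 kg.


Y = V / VS
= 9870.36 / 12.78
= 772.3286 L/kg VS

772.3286 L/kg VS


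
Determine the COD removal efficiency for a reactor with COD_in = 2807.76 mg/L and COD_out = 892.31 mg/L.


eta = (COD_in - COD_out) / COD_in * 100
= (2807.76 - 892.31) / 2807.76 * 100
= 68.2199%

68.2199%


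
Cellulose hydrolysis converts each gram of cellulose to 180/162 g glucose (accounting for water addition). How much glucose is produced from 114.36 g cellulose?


glucose = cellulose * 180/162
= 114.36 * 180/162
= 127.0667 g

127.0667 g


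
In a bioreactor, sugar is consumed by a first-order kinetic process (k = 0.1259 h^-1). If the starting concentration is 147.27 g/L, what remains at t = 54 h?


S = S0 * exp(-k * t)
S = 147.27 * exp(-0.1259 * 54)
S = 0.1643 g/L

0.1643 g/L


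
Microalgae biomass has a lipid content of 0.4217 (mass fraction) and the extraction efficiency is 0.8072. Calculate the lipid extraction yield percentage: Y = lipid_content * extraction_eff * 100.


Y = lipid_content * extraction_eff * 100
= 0.4217 * 0.8072 * 100
= 34.0396%

34.0396%


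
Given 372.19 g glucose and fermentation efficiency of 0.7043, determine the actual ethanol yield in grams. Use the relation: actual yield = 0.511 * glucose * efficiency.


Actual ethanol: m = 0.511 * 372.19 * 0.7043
m = 133.9502 g

133.9502 g


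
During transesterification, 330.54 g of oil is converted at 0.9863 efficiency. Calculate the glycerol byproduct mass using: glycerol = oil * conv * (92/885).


glycerol = oil * conv * (92/885)
= 330.54 * 0.9863 * 92 / 885
= 33.8905 g

33.8905 g


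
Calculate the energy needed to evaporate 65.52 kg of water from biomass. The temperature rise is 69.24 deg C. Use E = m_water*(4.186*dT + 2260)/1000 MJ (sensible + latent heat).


E = m_water * (4.186 * dT + 2260) / 1000
= 65.52 * (4.186 * 69.24 + 2260) / 1000
= 167.0654 MJ

167.0654 MJ


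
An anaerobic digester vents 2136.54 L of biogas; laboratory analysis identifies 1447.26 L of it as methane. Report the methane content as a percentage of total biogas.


CH4% = V_CH4 / V_total * 100
= 1447.26 / 2136.54 * 100
= 67.7385%

67.7385%


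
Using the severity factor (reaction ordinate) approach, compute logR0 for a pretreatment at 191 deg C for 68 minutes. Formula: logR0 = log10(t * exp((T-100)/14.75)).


logR0 = log10(t * exp((T - 100) / 14.75))
= log10(68 * exp((191 - 100) / 14.75))
= 4.5119

4.5119


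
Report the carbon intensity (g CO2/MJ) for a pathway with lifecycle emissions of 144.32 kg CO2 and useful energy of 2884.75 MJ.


CI = CO2 * 1000 / E
= 144.32 * 1000 / 2884.75
= 50.0286 g CO2/MJ

50.0286 g CO2/MJ


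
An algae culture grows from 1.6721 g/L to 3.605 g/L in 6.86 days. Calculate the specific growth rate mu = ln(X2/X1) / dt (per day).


mu = ln(X2/X1) / dt
= ln(3.605/1.6721) / 6.86
= 0.1120 per day

0.1120 per day


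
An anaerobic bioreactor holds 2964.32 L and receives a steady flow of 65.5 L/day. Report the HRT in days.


HRT = V / Q
= 2964.32 / 65.5
= 45.2568 days

45.2568 days


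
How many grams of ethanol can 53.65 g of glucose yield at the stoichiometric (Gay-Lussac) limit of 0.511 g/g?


Theoretical ethanol yield: m_EtOH = 0.511 * m_glucose
m_EtOH = 0.511 * 53.65 = 27.4152 g

27.4152 g


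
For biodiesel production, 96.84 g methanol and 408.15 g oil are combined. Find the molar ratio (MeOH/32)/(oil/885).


Molar ratio = n_MeOH / n_oil = (MeOH/32) / (oil/885) = (MeOH * 885) / (32 * oil)
= (96.84 * 885) / (32 * 408.15)
= 6.5619

6.5619


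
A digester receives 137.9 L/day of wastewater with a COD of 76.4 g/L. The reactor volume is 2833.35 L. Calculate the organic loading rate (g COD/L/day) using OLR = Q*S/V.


OLR = Q * S / V
= 137.9 * 76.4 / 2833.35
= 3.7184 g/L/day

3.7184 g/L/day


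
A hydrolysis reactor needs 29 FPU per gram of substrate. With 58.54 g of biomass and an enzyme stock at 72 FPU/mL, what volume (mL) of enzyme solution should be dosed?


V = dosage * m_sub / activity
V = 29 * 58.54 / 72
V = 23.5786 mL

23.5786 mL


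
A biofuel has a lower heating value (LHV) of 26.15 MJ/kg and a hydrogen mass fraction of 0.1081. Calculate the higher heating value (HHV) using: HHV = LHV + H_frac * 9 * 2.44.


HHV = LHV + H_frac * 9 * 2.44
= 26.15 + 0.1081 * 9 * 2.44
= 28.5239 MJ/kg

28.5239 MJ/kg


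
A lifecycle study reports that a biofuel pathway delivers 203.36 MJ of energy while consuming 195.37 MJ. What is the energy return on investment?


EROI = E_out / E_in
= 203.36 / 195.37
= 1.0409

1.0409


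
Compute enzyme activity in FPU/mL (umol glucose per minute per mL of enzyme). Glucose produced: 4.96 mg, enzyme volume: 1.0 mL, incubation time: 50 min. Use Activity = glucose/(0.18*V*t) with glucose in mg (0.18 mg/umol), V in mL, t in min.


Activity = glucose_mg / (0.18 mg/umol * V_mL * t_min)
= 4.96 / (0.18 * 1.0 * 50)
= 0.5511 FPU/mL

0.5511 FPU/mL


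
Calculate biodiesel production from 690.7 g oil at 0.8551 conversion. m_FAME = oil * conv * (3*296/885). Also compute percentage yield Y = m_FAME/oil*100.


m_FAME = oil * conv * (3 * 296 / 885) = oil * conv * (888/885)
= 690.7 * 0.8551 * 888 / 885
= 592.6197 g
Y = m_FAME / oil * 100 = conv * (888/885) * 100
= 0.8551 * 888 / 885 * 100
= 85.80%

592.6197 g FAME; Y = 85.80%


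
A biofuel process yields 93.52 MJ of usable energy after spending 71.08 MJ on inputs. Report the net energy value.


NEV = E_out - E_in
= 93.52 - 71.08
= 22.4400 MJ

22.4400 MJ


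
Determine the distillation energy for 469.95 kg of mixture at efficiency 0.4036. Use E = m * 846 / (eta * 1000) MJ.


E = m * 846 / (eta * 1000)
= 469.95 * 846 / (0.4036 * 1000)
= 985.0785 MJ

985.0785 MJ


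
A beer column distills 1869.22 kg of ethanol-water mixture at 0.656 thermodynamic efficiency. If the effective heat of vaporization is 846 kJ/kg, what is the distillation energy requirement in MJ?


E = m * 846 / (eta * 1000)
= 1869.22 * 846 / (0.656 * 1000)
= 2410.6099 MJ

2410.6099 MJ


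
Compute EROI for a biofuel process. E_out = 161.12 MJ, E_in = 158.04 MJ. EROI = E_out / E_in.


EROI = E_out / E_in
= 161.12 / 158.04
= 1.0195

1.0195


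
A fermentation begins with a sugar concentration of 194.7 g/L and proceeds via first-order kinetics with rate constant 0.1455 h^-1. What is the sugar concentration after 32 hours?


S = S0 * exp(-k * t)
S = 194.7 * exp(-0.1455 * 32)
S = 1.8505 g/L

1.8505 g/L


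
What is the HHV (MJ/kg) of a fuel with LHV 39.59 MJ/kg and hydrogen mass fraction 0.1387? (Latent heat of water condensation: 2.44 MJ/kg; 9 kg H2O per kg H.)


HHV = LHV + H_frac * 9 * 2.44
= 39.59 + 0.1387 * 9 * 2.44
= 42.6359 MJ/kg

42.6359 MJ/kg


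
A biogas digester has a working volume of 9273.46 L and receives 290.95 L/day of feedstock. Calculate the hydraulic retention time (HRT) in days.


HRT = V / Q
= 9273.46 / 290.95
= 31.8730 days

31.8730 days


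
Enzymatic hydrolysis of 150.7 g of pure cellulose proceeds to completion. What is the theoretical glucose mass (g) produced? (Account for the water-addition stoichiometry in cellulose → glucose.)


glucose = cellulose * 180/162
= 150.7 * 180/162
= 167.4444 g

167.4444 g


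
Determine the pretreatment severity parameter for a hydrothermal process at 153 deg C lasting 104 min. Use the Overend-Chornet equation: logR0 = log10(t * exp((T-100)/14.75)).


logR0 = log10(t * exp((T - 100) / 14.75))
= log10(104 * exp((153 - 100) / 14.75))
= 3.5775

3.5775


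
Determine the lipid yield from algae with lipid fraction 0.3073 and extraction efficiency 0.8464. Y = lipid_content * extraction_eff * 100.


Y = lipid_content * extraction_eff * 100
= 0.3073 * 0.8464 * 100
= 26.0099%

26.0099%


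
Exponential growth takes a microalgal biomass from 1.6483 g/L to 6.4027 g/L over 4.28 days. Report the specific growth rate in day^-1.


mu = ln(X2/X1) / dt
= ln(6.4027/1.6483) / 4.28
= 0.3171 per day

0.3171 per day


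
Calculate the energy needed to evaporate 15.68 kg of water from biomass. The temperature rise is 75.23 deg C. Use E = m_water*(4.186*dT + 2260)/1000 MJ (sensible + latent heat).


E = m_water * (4.186 * dT + 2260) / 1000
= 15.68 * (4.186 * 75.23 + 2260) / 1000
= 40.3746 MJ

40.3746 MJ


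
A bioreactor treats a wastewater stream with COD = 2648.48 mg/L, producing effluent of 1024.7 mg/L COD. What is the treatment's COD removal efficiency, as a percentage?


eta = (COD_in - COD_out) / COD_in * 100
= (2648.48 - 1024.7) / 2648.48 * 100
= 61.3099%

61.3099%


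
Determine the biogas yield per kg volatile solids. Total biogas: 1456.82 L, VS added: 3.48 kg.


Y = V / VS
= 1456.82 / 3.48
= 418.6264 L/kg VS

418.6264 L/kg VS


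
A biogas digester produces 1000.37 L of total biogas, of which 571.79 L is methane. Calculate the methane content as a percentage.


CH4% = V_CH4 / V_total * 100
= 571.79 / 1000.37 * 100
= 57.1579%

57.1579%


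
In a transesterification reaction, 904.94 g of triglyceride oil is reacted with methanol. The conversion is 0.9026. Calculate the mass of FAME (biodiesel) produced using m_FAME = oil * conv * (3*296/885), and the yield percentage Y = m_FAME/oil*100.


m_FAME = oil * conv * (3 * 296 / 885) = oil * conv * (888/885)
= 904.94 * 0.9026 * 888 / 885
= 819.5677 g
Y = m_FAME / oil * 100 = conv * (888/885) * 100
= 0.9026 * 888 / 885 * 100
= 90.57%

819.5677 g FAME; Y = 90.57%


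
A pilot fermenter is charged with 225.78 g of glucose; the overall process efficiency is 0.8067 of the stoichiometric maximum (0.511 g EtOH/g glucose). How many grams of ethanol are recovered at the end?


Actual ethanol: m = 0.511 * 225.78 * 0.8067
m = 93.0719 g

93.0719 g


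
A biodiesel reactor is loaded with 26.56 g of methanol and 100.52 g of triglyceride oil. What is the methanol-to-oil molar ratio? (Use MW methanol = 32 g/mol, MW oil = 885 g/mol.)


Molar ratio = n_MeOH / n_oil = (MeOH/32) / (oil/885) = (MeOH * 885) / (32 * oil)
= (26.56 * 885) / (32 * 100.52)
= 7.3075

7.3075


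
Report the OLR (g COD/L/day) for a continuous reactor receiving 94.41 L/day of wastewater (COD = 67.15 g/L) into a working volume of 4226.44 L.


OLR = Q * S / V
= 94.41 * 67.15 / 4226.44
= 1.5000 g/L/day

1.5000 g/L/day


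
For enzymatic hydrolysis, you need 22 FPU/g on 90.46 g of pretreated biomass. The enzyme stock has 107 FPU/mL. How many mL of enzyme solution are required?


V = dosage * m_sub / activity
V = 22 * 90.46 / 107
V = 18.5993 mL

18.5993 mL


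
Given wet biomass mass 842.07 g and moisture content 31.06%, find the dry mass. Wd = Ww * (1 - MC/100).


Wd = Ww * (1 - MC/100)
= 842.07 * (1 - 31.06/100)
= 580.5231 g

580.5231 g


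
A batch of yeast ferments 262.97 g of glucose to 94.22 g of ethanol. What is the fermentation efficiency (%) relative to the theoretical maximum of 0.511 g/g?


Fermentation efficiency = (actual / (0.511 * glucose)) * 100
= (94.22 / (0.511 * 262.97)) * 100
= 70.1158%

70.1158%


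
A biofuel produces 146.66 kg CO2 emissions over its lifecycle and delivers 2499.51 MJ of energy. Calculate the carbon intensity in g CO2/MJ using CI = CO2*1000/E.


CI = CO2 * 1000 / E
= 146.66 * 1000 / 2499.51
= 58.6755 g CO2/MJ

58.6755 g CO2/MJ


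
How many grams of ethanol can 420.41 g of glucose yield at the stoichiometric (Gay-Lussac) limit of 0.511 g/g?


Theoretical ethanol yield: m_EtOH = 0.511 * m_glucose
m_EtOH = 0.511 * 420.41 = 214.8295 g

214.8295 g


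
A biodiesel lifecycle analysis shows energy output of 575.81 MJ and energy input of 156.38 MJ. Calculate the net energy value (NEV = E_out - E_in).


NEV = E_out - E_in
= 575.81 - 156.38
= 419.4300 MJ

419.4300 MJ


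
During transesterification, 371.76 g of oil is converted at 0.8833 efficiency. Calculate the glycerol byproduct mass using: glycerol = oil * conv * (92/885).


glycerol = oil * conv * (92/885)
= 371.76 * 0.8833 * 92 / 885
= 34.1362 g

34.1362 g


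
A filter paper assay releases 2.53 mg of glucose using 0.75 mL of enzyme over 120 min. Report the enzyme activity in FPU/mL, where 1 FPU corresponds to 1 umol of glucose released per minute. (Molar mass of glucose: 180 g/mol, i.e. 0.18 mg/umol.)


Activity = glucose_mg / (0.18 mg/umol * V_mL * t_min)
= 2.53 / (0.18 * 0.75 * 120)
= 0.1562 FPU/mL

0.1562 FPU/mL


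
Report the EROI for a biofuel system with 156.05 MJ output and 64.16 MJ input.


EROI = E_out / E_in
= 156.05 / 64.16
= 2.4322

2.4322


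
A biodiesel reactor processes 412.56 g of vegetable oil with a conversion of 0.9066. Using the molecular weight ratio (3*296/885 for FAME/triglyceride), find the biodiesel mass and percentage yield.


m_FAME = oil * conv * (3 * 296 / 885) = oil * conv * (888/885)
= 412.56 * 0.9066 * 888 / 885
= 375.2948 g
Y = m_FAME / oil * 100 = conv * (888/885) * 100
= 0.9066 * 888 / 885 * 100
= 90.97%

375.2948 g FAME; Y = 90.97%


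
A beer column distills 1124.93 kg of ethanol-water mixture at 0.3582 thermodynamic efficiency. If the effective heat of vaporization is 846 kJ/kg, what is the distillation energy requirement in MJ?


E = m * 846 / (eta * 1000)
= 1124.93 * 846 / (0.3582 * 1000)
= 2656.8698 MJ

2656.8698 MJ


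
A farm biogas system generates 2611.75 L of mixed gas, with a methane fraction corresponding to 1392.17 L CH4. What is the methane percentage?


CH4% = V_CH4 / V_total * 100
= 1392.17 / 2611.75 * 100
= 53.3041%

53.3041%


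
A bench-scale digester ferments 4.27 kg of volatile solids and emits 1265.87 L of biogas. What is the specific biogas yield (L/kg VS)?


Y = V / VS
= 1265.87 / 4.27
= 296.4567 L/kg VS

296.4567 L/kg VS


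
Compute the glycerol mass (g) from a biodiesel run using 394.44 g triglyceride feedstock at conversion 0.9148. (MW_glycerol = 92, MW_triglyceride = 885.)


glycerol = oil * conv * (92/885)
= 394.44 * 0.9148 * 92 / 885
= 37.5104 g

37.5104 g


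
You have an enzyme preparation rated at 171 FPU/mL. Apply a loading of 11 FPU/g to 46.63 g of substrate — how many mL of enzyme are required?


V = dosage * m_sub / activity
V = 11 * 46.63 / 171
V = 2.9996 mL

2.9996 mL


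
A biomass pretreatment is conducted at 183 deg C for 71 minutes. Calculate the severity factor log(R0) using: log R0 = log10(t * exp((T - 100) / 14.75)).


logR0 = log10(t * exp((T - 100) / 14.75))
= log10(71 * exp((183 - 100) / 14.75))
= 4.2951

4.2951


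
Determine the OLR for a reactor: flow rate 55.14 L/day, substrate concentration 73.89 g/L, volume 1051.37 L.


OLR = Q * S / V
= 55.14 * 73.89 / 1051.37
= 3.8752 g/L/day

3.8752 g/L/day


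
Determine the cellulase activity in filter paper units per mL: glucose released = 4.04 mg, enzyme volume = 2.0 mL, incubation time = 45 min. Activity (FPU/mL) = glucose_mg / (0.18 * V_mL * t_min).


Activity = glucose_mg / (0.18 mg/umol * V_mL * t_min)
= 4.04 / (0.18 * 2.0 * 45)
= 0.2494 FPU/mL

0.2494 FPU/mL


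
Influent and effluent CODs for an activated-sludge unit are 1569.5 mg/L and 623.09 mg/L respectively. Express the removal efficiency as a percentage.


eta = (COD_in - COD_out) / COD_in * 100
= (1569.5 - 623.09) / 1569.5 * 100
= 60.3001%

60.3001%


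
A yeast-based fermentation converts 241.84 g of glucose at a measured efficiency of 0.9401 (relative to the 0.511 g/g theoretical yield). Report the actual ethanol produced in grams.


Actual ethanol: m = 0.511 * 241.84 * 0.9401
m = 116.1778 g

116.1778 g


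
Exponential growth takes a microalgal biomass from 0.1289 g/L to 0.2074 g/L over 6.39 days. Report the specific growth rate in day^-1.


mu = ln(X2/X1) / dt
= ln(0.2074/0.1289) / 6.39
= 0.0744 per day

0.0744 per day


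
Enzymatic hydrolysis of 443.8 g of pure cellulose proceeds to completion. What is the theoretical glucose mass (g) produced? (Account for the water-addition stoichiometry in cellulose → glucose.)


glucose = cellulose * 180/162
= 443.8 * 180/162
= 493.1111 g

493.1111 g


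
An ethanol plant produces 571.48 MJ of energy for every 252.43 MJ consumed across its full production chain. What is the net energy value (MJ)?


NEV = E_out - E_in
= 571.48 - 252.43
= 319.0500 MJ

319.0500 MJ


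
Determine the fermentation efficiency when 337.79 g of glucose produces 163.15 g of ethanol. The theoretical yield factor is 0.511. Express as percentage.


Fermentation efficiency = (actual / (0.511 * glucose)) * 100
= (163.15 / (0.511 * 337.79)) * 100
= 94.5191%

94.5191%


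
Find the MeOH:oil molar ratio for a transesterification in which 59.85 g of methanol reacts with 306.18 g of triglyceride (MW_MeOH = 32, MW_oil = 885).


Molar ratio = n_MeOH / n_oil = (MeOH/32) / (oil/885) = (MeOH * 885) / (32 * oil)
= (59.85 * 885) / (32 * 306.18)
= 5.4061

5.4061


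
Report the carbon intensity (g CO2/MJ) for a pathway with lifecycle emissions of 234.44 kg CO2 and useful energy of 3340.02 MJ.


CI = CO2 * 1000 / E
= 234.44 * 1000 / 3340.02
= 70.1912 g CO2/MJ

70.1912 g CO2/MJ


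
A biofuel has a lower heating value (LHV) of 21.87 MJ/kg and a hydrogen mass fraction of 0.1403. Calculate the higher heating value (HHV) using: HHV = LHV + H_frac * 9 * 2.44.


HHV = LHV + H_frac * 9 * 2.44
= 21.87 + 0.1403 * 9 * 2.44
= 24.9510 MJ/kg

24.9510 MJ/kg


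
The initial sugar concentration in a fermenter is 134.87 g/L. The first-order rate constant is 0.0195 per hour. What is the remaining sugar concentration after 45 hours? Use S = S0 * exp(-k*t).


S = S0 * exp(-k * t)
S = 134.87 * exp(-0.0195 * 45)
S = 56.0818 g/L

56.0818 g/L


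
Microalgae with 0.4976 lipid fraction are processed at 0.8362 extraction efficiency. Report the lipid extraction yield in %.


Y = lipid_content * extraction_eff * 100
= 0.4976 * 0.8362 * 100
= 41.6093%

41.6093%


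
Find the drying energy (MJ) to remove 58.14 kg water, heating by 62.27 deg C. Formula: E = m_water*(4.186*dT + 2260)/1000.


E = m_water * (4.186 * dT + 2260) / 1000
= 58.14 * (4.186 * 62.27 + 2260) / 1000
= 146.5513 MJ

146.5513 MJ


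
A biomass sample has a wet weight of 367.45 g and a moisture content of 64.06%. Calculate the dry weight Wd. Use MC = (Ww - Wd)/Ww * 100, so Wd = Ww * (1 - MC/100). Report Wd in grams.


Wd = Ww * (1 - MC/100)
= 367.45 * (1 - 64.06/100)
= 132.0615 g

132.0615 g


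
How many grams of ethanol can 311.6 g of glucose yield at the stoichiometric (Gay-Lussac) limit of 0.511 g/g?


Theoretical ethanol yield: m_EtOH = 0.511 * m_glucose
m_EtOH = 0.511 * 311.6 = 159.2276 g

159.2276 g


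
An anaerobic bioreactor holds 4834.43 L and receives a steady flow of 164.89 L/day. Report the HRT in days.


HRT = V / Q
= 4834.43 / 164.89
= 29.3191 days

29.3191 days


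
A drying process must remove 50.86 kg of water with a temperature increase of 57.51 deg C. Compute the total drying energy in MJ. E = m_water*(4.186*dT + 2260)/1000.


E = m_water * (4.186 * dT + 2260) / 1000
= 50.86 * (4.186 * 57.51 + 2260) / 1000
= 127.1875 MJ

127.1875 MJ


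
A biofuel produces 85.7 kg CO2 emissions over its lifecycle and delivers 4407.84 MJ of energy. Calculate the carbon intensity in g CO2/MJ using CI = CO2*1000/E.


CI = CO2 * 1000 / E
= 85.7 * 1000 / 4407.84
= 19.4426 g CO2/MJ

19.4426 g CO2/MJ


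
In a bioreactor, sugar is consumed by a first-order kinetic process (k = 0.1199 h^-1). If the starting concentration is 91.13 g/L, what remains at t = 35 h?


S = S0 * exp(-k * t)
S = 91.13 * exp(-0.1199 * 35)
S = 1.3713 g/L

1.3713 g/L


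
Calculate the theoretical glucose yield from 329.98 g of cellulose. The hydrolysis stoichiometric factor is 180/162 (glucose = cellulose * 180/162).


glucose = cellulose * 180/162
= 329.98 * 180/162
= 366.6444 g

366.6444 g


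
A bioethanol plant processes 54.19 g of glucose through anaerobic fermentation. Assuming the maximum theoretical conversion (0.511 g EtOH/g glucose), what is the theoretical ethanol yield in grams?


Theoretical ethanol yield: m_EtOH = 0.511 * m_glucose
m_EtOH = 0.511 * 54.19 = 27.6911 g

27.6911 g


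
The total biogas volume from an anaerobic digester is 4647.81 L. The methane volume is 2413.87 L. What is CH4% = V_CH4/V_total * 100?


CH4% = V_CH4 / V_total * 100
= 2413.87 / 4647.81 * 100
= 51.9356%

51.9356%


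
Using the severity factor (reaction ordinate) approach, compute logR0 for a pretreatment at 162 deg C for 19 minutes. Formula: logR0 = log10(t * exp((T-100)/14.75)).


logR0 = log10(t * exp((T - 100) / 14.75))
= log10(19 * exp((162 - 100) / 14.75))
= 3.1043

3.1043


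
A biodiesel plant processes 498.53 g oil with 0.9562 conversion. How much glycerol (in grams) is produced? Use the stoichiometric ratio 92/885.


glycerol = oil * conv * (92/885)
= 498.53 * 0.9562 * 92 / 885
= 49.5547 g

49.5547 g


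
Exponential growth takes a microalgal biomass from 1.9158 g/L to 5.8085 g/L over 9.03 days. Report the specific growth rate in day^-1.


mu = ln(X2/X1) / dt
= ln(5.8085/1.9158) / 9.03
= 0.1228 per day

0.1228 per day


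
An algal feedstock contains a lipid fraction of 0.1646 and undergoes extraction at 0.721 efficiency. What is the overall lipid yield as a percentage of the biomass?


Y = lipid_content * extraction_eff * 100
= 0.1646 * 0.721 * 100
= 11.8677%

11.8677%


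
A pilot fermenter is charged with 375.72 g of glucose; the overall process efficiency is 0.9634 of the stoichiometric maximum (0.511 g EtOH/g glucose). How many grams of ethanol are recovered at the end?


Actual ethanol: m = 0.511 * 375.72 * 0.9634
m = 184.9660 g

184.9660 g


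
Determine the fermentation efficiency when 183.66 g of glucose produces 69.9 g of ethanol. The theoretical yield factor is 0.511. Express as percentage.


Fermentation efficiency = (actual / (0.511 * glucose)) * 100
= (69.9 / (0.511 * 183.66)) * 100
= 74.4803%

74.4803%


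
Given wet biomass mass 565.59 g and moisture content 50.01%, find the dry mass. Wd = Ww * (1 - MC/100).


Wd = Ww * (1 - MC/100)
= 565.59 * (1 - 50.01/100)
= 282.7384 g

282.7384 g


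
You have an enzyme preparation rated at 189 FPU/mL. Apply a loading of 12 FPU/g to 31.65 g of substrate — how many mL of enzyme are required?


V = dosage * m_sub / activity
V = 12 * 31.65 / 189
V = 2.0095 mL

2.0095 mL


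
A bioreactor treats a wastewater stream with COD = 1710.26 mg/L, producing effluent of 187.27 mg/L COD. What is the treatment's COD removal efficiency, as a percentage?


eta = (COD_in - COD_out) / COD_in * 100
= (1710.26 - 187.27) / 1710.26 * 100
= 89.0502%

89.0502%


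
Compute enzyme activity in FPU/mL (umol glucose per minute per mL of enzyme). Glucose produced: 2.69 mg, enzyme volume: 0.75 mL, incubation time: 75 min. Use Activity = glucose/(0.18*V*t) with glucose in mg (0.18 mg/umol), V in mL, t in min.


Activity = glucose_mg / (0.18 mg/umol * V_mL * t_min)
= 2.69 / (0.18 * 0.75 * 75)
= 0.2657 FPU/mL

0.2657 FPU/mL


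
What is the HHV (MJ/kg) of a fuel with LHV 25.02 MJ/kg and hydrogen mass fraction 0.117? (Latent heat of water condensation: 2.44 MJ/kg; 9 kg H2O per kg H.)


HHV = LHV + H_frac * 9 * 2.44
= 25.02 + 0.117 * 9 * 2.44
= 27.5893 MJ/kg

27.5893 MJ/kg
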